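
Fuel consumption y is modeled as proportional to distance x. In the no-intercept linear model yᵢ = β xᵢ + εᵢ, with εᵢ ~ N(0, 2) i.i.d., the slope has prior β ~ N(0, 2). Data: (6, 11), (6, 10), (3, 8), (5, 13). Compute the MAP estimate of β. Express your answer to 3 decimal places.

β̂_MAP = 2.009

log p(β | y) = −Σ(yᵢ − βxᵢ)²/(2·2) − β²/(2·2) + const.
Setting the derivative to zero: Σxᵢ(yᵢ − βxᵢ)/2 − β/2 = 0, so β = Σxᵢyᵢ / (Σxᵢ² + σ²/τ²).
Σxᵢyᵢ = 6·11 + 6·10 + 3·8 + 5·13 = 215; Σxᵢ² = 106; σ²/τ² = 1.
β̂_MAP = 215 / (106 + 1) = 215/107 ≈ 2.009.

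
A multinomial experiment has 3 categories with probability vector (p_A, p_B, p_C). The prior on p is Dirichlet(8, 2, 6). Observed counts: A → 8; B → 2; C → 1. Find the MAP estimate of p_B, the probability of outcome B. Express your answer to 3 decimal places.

The posterior is Dirichlet(αᵢ + nᵢ) = Dirichlet(16, 4, 7).
For a Dirichlet(a₁,…,a_K) with all aᵢ > 1, the mode has j-th component (aⱼ − 1)/(Σaᵢ − K).
Here Σaᵢ = 27 and K = 3, so p_B = (4 − 1)/(27 − 3) = 3/24 ≈ 0.125.

MAP estimate of p_B = 0.125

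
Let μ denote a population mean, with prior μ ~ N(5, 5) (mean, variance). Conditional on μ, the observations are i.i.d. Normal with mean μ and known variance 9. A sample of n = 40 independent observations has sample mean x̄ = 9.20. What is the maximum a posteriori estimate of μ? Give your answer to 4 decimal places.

n = 40, x̄ = 9.20.
For a Normal prior and Normal likelihood with known variance, the posterior is Normal; its mode equals its mean, the precision-weighted average.
Prior precision 1/σ₀² = 1/5 = 0.2; data precision n/σ² = 40/9.
μ̂ = (0.2·5 + (40/9)·9.2) / (0.2 + 40/9) = (377/9)/(209/45) = 1885/209 ≈ 9.0191.

μ̂_MAP = 9.0191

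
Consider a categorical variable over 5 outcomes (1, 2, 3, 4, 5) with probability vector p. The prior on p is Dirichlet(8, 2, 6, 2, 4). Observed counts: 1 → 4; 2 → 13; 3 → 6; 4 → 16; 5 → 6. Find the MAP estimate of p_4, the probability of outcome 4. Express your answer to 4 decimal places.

The posterior is Dirichlet(αᵢ + nᵢ) = Dirichlet(12, 15, 12, 18, 10).
For a Dirichlet(a₁,…,a_K) with all aᵢ > 1, the mode has j-th component (aⱼ − 1)/(Σaᵢ − K).
Here Σaᵢ = 67 and K = 5, so p_4 = (18 − 1)/(67 − 5) = 17/62 ≈ 0.2742.

MAP estimate: 0.2742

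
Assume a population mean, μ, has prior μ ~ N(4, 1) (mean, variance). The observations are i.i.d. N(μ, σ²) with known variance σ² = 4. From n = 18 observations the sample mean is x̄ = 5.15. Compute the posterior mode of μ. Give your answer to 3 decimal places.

n = 18, x̄ = 5.15.
For a Normal prior and Normal likelihood with known variance, the posterior is Normal; its mode equals its mean, the precision-weighted average.
Prior precision 1/σ₀² = 1/1 = 1; data precision n/σ² = 18/4 = 4.5.
μ̂ = (1·4 + 4.5·5.15) / (1 + 4.5) = 27.175/5.5 = 1087/220 ≈ 4.941.

μ̂_MAP = 4.941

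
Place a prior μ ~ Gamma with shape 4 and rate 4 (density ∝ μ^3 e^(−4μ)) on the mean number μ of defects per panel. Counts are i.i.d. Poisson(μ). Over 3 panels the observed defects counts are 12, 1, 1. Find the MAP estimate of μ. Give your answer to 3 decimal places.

μ̂_MAP = 2.429

Σxᵢ = 12+1+1 = 14, with n = 3.
Posterior ∝ μ^3e^(−4μ) · μ^14e^(−3μ) = μ^17e^(−7μ), i.e. Gamma(shape=18, rate=7).
The mode of a Gamma(a, b) with a ≥ 1 (shape–rate) is (a−1)/b = 17/7 ≈ 2.429.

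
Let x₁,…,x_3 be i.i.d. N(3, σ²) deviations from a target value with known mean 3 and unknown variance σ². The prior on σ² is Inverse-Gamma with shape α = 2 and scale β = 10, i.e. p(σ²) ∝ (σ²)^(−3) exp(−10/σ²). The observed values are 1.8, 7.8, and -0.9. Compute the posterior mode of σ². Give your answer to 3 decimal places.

Sum of squared deviations about the known mean: SS = (1.8−3)² + (7.8−3)² + (-0.9−3)² = 39.69.
The Normal likelihood contributes (σ²)^(−n/2) exp(−SS/(2σ²)), so the posterior is Inverse-Gamma(α + n/2, β + SS/2) = Inverse-Gamma(3.5, 29.845).
The mode of Inverse-Gamma(a, b) is b/(a+1) = 29.845/4.5 ≈ 6.632.

σ̂²_MAP = 6.632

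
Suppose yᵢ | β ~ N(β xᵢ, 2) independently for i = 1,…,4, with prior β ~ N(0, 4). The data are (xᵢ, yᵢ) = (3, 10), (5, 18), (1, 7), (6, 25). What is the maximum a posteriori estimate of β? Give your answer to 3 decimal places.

log p(β | y) = −Σ(yᵢ − βxᵢ)²/(2·2) − β²/(2·4) + const.
Setting the derivative to zero: Σxᵢ(yᵢ − βxᵢ)/2 − β/4 = 0, so β = Σxᵢyᵢ / (Σxᵢ² + σ²/τ²).
Σxᵢyᵢ = 3·10 + 5·18 + 1·7 + 6·25 = 277; Σxᵢ² = 71; σ²/τ² = 0.5.
β̂_MAP = 277 / (71 + 0.5) = 277/71.5 ≈ 3.874.

β̂_MAP = 3.874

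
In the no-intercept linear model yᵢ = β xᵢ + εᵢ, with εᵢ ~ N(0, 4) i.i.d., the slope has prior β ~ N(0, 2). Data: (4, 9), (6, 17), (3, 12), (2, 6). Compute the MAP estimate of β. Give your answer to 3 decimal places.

β̂_MAP = 2.776

log p(β | y) = −Σ(yᵢ − βxᵢ)²/(2·4) − β²/(2·2) + const.
Setting the derivative to zero: Σxᵢ(yᵢ − βxᵢ)/4 − β/2 = 0, so β = Σxᵢyᵢ / (Σxᵢ² + σ²/τ²).
Σxᵢyᵢ = 4·9 + 6·17 + 3·12 + 2·6 = 186; Σxᵢ² = 65; σ²/τ² = 2.
β̂_MAP = 186 / (65 + 2) = 186/67 ≈ 2.776.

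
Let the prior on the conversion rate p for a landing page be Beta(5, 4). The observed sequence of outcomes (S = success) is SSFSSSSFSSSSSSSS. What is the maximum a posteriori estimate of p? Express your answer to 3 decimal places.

Prior: Beta(5, 4).
Data: 14 successes in 16 trials (from the sequence). The binomial likelihood contributes p^14(1−p)^2, so the posterior is Beta(5+14, 4+2) = Beta(19, 6).
For Beta(a, b) with a, b > 1 the mode is (a−1)/(a+b−2) = 18/23 ≈ 0.783.

p̂_MAP = 0.783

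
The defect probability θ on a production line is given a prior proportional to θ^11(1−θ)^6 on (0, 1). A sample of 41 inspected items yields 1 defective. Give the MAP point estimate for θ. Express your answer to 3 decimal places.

The prior density ∝ θ^11(1−θ)^6 is the kernel of Beta(12, 7).
Data: 1 success in 41 trials. The binomial likelihood contributes θ(1−θ)^40, so the posterior is Beta(12+1, 7+40) = Beta(13, 47).
For Beta(a, b) with a, b > 1 the mode is (a−1)/(a+b−2) = 12/58 ≈ 0.207.

θ̂_MAP = 0.207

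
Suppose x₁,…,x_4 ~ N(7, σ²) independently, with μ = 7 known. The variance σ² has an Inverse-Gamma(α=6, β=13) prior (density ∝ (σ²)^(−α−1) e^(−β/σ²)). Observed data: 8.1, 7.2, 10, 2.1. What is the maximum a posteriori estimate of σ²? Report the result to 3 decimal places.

Sum of squared deviations about the known mean: SS = (8.1−7)² + (7.2−7)² + (10−7)² + (2.1−7)² = 34.26.
The Normal likelihood contributes (σ²)^(−n/2) exp(−SS/(2σ²)), so the posterior is Inverse-Gamma(α + n/2, β + SS/2) = Inverse-Gamma(8, 30.13).
The mode of Inverse-Gamma(a, b) is b/(a+1) = 30.13/9 ≈ 3.348.

σ̂²_MAP = 3.348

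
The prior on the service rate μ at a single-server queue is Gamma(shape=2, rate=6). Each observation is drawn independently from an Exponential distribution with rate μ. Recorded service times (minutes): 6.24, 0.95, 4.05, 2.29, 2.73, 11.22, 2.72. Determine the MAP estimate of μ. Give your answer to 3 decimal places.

The Exponential(rate=μ) likelihood is ∝ μ^n e^(−μΣtᵢ). Here n = 7 and Σtᵢ = 6.24 + 0.95 + 4.05 + 2.29 + 2.73 + 11.22 + 2.72 = 30.20.
Posterior ∝ μe^(−6μ) · μ^7e^(−30.20μ) = μ^8e^(−36.20μ), i.e. Gamma(9, 36.20).
Mode = (a−1)/b = 8/36.20 ≈ 0.221.

μ̂_MAP = 0.221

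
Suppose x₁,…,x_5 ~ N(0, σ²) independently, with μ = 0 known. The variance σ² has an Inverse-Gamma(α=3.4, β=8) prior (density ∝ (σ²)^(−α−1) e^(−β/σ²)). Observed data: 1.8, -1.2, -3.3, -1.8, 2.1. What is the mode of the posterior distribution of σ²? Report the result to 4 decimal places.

σ̂²_MAP = 2.8420

Sum of squared deviations about the known mean: SS = (1.8−0)² + (-1.2−0)² + (-3.3−0)² + (-1.8−0)² + (2.1−0)² = 23.22.
The Normal likelihood contributes (σ²)^(−n/2) exp(−SS/(2σ²)), so the posterior is Inverse-Gamma(α + n/2, β + SS/2) = Inverse-Gamma(5.9, 19.61).
The mode of Inverse-Gamma(a, b) is b/(a+1) = 19.61/6.9 ≈ 2.8420.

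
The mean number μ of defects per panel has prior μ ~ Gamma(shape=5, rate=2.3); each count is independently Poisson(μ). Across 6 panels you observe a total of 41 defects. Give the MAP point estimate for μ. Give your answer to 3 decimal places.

μ̂_MAP = 5.422

Σxᵢ = 41, n = 6.
Posterior ∝ μ^4e^(−2.3μ) · μ^41e^(−6μ) = μ^45e^(−8.3μ), i.e. Gamma(shape=46, rate=8.3).
The mode of a Gamma(a, b) with a ≥ 1 (shape–rate) is (a−1)/b = 45/8.3 ≈ 5.422.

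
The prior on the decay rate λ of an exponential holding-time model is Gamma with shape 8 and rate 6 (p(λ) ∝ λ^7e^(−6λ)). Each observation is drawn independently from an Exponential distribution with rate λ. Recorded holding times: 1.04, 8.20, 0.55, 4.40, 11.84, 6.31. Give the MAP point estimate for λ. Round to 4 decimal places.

λ̂_MAP = 0.3391

The Exponential(rate=λ) likelihood is ∝ λ^n e^(−λΣtᵢ). Here n = 6 and Σtᵢ = 1.04 + 8.20 + 0.55 + 4.40 + 11.84 + 6.31 = 32.34.
Posterior ∝ λ^7e^(−6λ) · λ^6e^(−32.34λ) = λ^13e^(−38.34λ), i.e. Gamma(14, 38.34).
Mode = (a−1)/b = 13/38.34 ≈ 0.3391.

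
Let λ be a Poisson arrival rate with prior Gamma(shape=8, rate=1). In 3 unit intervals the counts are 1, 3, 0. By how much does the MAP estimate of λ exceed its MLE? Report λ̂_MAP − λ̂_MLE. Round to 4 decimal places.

Σxᵢ = 4. Posterior is Gamma(12, 4); MAP = (12−1)/4 = 11/4 ≈ 2.75000.
MLE = x̄ = 4/3 ≈ 1.33333.
Difference = 11/4 − 4/3 = 17/12 ≈ 1.4167.

MAP − MLE = 1.4167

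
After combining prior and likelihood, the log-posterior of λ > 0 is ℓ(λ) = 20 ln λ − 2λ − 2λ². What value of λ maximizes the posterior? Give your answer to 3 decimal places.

ℓ'(λ) = 20/λ − 2 − 4λ. Setting this to zero and multiplying by λ: 4λ² + 2λ − 20 = 0.
λ = (−2 + √(2² + 4·4·20)) / (2·4) = (−2 + √324) / 8 = (−2 + 18)/8 = 2.
ℓ''(λ) = −20/λ² − 4 < 0, confirming a maximum.

λ̂_MAP = 2.000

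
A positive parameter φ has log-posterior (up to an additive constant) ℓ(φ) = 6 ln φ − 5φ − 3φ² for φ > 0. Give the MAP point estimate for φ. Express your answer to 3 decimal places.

ℓ'(φ) = 6/φ − 5 − 6φ. Setting this to zero and multiplying by φ: 6φ² + 5φ − 6 = 0.
φ = (−5 + √(5² + 4·6·6)) / (2·6) = (−5 + √169) / 12 = (−5 + 13)/12 = 2/3.
ℓ''(φ) = −6/φ² − 6 < 0, confirming a maximum.

φ̂_MAP = 0.667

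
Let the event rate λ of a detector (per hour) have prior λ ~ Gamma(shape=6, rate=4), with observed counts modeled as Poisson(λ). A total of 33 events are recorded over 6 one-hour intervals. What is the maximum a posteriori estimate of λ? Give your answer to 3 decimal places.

Σxᵢ = 33, n = 6.
Posterior ∝ λ^5e^(−4λ) · λ^33e^(−6λ) = λ^38e^(−10λ), i.e. Gamma(shape=39, rate=10).
The mode of a Gamma(a, b) with a ≥ 1 (shape–rate) is (a−1)/b = 38/10 ≈ 3.800.

λ̂_MAP = 3.800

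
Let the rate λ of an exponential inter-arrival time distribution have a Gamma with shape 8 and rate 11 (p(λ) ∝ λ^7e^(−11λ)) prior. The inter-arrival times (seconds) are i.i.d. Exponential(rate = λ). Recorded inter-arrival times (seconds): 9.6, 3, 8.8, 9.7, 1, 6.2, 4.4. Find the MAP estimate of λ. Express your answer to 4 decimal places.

The Exponential(rate=λ) likelihood is ∝ λ^n e^(−λΣtᵢ). Here n = 7 and Σtᵢ = 9.6 + 3 + 8.8 + 9.7 + 1 + 6.2 + 4.4 = 42.7.
Posterior ∝ λ^7e^(−11λ) · λ^7e^(−42.7λ) = λ^14e^(−53.7λ), i.e. Gamma(15, 53.7).
Mode = (a−1)/b = 14/53.7 ≈ 0.2607.

λ̂_MAP = 0.2607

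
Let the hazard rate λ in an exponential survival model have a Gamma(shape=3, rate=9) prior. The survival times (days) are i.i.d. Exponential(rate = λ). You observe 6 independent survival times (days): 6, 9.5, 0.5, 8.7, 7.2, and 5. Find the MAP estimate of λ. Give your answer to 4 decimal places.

λ̂_MAP = 0.1743

The Exponential(rate=λ) likelihood is ∝ λ^n e^(−λΣtᵢ). Here n = 6 and Σtᵢ = 6 + 9.5 + 0.5 + 8.7 + 7.2 + 5 = 36.9.
Posterior ∝ λ^2e^(−9λ) · λ^6e^(−36.9λ) = λ^8e^(−45.9λ), i.e. Gamma(9, 45.9).
Mode = (a−1)/b = 8/45.9 ≈ 0.1743.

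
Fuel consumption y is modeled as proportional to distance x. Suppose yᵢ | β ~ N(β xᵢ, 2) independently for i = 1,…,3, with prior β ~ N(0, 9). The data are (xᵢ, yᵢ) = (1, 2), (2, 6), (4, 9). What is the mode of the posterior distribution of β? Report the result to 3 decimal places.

β̂_MAP = 2.356

log p(β | y) = −Σ(yᵢ − βxᵢ)²/(2·2) − β²/(2·9) + const.
Setting the derivative to zero: Σxᵢ(yᵢ − βxᵢ)/2 − β/9 = 0, so β = Σxᵢyᵢ / (Σxᵢ² + σ²/τ²).
Σxᵢyᵢ = 1·2 + 2·6 + 4·9 = 50; Σxᵢ² = 21; σ²/τ² = 2/9.
β̂_MAP = 50 / (21 + 2/9) = 50/(191/9) = 450/191 ≈ 2.356.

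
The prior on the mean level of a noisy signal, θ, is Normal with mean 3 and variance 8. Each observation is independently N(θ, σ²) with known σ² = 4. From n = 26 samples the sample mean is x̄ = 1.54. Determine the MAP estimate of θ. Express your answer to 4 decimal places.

θ̂_MAP = 1.5675

n = 26, x̄ = 1.54.
For a Normal prior and Normal likelihood with known variance, the posterior is Normal; its mode equals its mean, the precision-weighted average.
Prior precision 1/σ₀² = 1/8 = 0.125; data precision n/σ² = 26/4 = 6.5.
θ̂ = (0.125·3 + 6.5·1.54) / (0.125 + 6.5) = 10.385/6.625 = 2077/1325 ≈ 1.5675.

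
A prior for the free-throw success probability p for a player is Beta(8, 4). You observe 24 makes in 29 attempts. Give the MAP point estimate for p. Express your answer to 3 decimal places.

Prior: Beta(8, 4).
Data: 24 successes in 29 trials. The binomial likelihood contributes p^24(1−p)^5, so the posterior is Beta(8+24, 4+5) = Beta(32, 9).
For Beta(a, b) with a, b > 1 the mode is (a−1)/(a+b−2) = 31/39 ≈ 0.795.

p̂_MAP = 0.795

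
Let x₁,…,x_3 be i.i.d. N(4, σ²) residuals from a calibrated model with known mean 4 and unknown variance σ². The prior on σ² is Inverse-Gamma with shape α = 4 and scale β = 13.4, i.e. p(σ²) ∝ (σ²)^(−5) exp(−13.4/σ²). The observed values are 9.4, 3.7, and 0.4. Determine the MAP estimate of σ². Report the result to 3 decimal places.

σ̂²_MAP = 5.308

Sum of squared deviations about the known mean: SS = (9.4−4)² + (3.7−4)² + (0.4−4)² = 42.21.
The Normal likelihood contributes (σ²)^(−n/2) exp(−SS/(2σ²)), so the posterior is Inverse-Gamma(α + n/2, β + SS/2) = Inverse-Gamma(5.5, 34.505).
The mode of Inverse-Gamma(a, b) is b/(a+1) = 34.505/6.5 ≈ 5.308.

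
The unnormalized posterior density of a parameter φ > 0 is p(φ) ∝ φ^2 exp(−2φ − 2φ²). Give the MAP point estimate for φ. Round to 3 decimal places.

ℓ'(φ) = 2/φ − 2 − 4φ. Setting this to zero and multiplying by φ: 4φ² + 2φ − 2 = 0.
φ = (−2 + √(2² + 4·4·2)) / (2·4) = (−2 + √36) / 8 = (−2 + 6)/8 = 1/2.
ℓ''(φ) = −2/φ² − 4 < 0, confirming a maximum.

φ̂_MAP = 0.500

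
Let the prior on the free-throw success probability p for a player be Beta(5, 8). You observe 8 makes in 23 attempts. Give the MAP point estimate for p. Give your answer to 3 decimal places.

p̂_MAP = 0.353

Prior: Beta(5, 8).
Data: 8 successes in 23 trials. The binomial likelihood contributes p^8(1−p)^15, so the posterior is Beta(5+8, 8+15) = Beta(13, 23).
For Beta(a, b) with a, b > 1 the mode is (a−1)/(a+b−2) = 12/34 ≈ 0.353.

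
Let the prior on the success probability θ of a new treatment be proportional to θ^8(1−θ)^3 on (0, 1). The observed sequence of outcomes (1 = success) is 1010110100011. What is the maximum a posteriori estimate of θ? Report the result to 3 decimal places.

The prior density ∝ θ^8(1−θ)^3 is the kernel of Beta(9, 4).
Data: 7 successes in 13 trials (from the sequence). The binomial likelihood contributes θ^7(1−θ)^6, so the posterior is Beta(9+7, 4+6) = Beta(16, 10).
For Beta(a, b) with a, b > 1 the mode is (a−1)/(a+b−2) = 15/24 ≈ 0.625.

θ̂_MAP = 0.625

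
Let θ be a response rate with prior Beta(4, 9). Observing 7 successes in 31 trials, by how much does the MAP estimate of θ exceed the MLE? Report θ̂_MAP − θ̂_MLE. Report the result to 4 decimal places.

Posterior is Beta(11, 33); MAP = (11−1)/(44−2) = 10/42 ≈ 0.23810.
MLE ignores the prior: θ̂_MLE = k/n = 7/31 ≈ 0.22581.
Difference = 10/42 − 7/31 = 8/651 ≈ 0.0123.

MAP − MLE = 0.0123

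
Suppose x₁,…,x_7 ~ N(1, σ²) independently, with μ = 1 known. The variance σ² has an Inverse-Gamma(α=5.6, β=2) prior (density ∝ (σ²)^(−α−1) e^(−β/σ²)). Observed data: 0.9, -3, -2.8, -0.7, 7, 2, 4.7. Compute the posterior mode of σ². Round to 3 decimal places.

Sum of squared deviations about the known mean: SS = (0.9−1)² + (-3−1)² + (-2.8−1)² + (-0.7−1)² + (7−1)² + (2−1)² + (4.7−1)² = 84.03.
The Normal likelihood contributes (σ²)^(−n/2) exp(−SS/(2σ²)), so the posterior is Inverse-Gamma(α + n/2, β + SS/2) = Inverse-Gamma(9.1, 44.015).
The mode of Inverse-Gamma(a, b) is b/(a+1) = 44.015/10.1 ≈ 4.358.

σ̂²_MAP = 4.358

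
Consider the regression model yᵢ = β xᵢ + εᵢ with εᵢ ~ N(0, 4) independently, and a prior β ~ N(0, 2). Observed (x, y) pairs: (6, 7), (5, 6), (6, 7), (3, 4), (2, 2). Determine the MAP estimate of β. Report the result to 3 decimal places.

β̂_MAP = 1.161

log p(β | y) = −Σ(yᵢ − βxᵢ)²/(2·4) − β²/(2·2) + const.
Setting the derivative to zero: Σxᵢ(yᵢ − βxᵢ)/4 − β/2 = 0, so β = Σxᵢyᵢ / (Σxᵢ² + σ²/τ²).
Σxᵢyᵢ = 6·7 + 5·6 + 6·7 + 3·4 + 2·2 = 130; Σxᵢ² = 110; σ²/τ² = 2.
β̂_MAP = 130 / (110 + 2) = 130/112 ≈ 1.161.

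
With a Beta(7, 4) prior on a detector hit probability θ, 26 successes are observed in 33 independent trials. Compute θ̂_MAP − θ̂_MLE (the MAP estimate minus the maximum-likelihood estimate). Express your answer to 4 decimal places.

MAP − MLE = -0.0260

Posterior is Beta(33, 11); MAP = (33−1)/(44−2) = 32/42 ≈ 0.76190.
MLE ignores the prior: θ̂_MLE = k/n = 26/33 ≈ 0.78788.
Difference = 32/42 − 26/33 = -2/77 ≈ -0.0260.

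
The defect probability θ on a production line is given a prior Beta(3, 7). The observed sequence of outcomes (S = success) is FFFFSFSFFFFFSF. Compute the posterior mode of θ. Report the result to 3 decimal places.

θ̂_MAP = 0.227

Prior: Beta(3, 7).
Data: 3 successes in 14 trials (from the sequence). The binomial likelihood contributes θ^3(1−θ)^11, so the posterior is Beta(3+3, 7+11) = Beta(6, 18).
For Beta(a, b) with a, b > 1 the mode is (a−1)/(a+b−2) = 5/22 ≈ 0.227.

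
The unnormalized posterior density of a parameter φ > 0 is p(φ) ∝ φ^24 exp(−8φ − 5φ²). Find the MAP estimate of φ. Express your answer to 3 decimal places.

ℓ'(φ) = 24/φ − 8 − 10φ. Setting this to zero and multiplying by φ: 10φ² + 8φ − 24 = 0.
φ = (−8 + √(8² + 4·10·24)) / (2·10) = (−8 + √1024) / 20 = (−8 + 32)/20 = 6/5.
ℓ''(φ) = −24/φ² − 10 < 0, confirming a maximum.

φ̂_MAP = 1.200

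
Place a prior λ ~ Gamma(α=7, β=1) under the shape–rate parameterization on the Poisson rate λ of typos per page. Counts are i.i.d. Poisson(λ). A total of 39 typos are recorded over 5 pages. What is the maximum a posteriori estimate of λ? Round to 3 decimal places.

λ̂_MAP = 7.500

Σxᵢ = 39, n = 5.
Posterior ∝ λ^6e^(−1λ) · λ^39e^(−5λ) = λ^45e^(−6λ), i.e. Gamma(shape=46, rate=6).
The mode of a Gamma(a, b) with a ≥ 1 (shape–rate) is (a−1)/b = 45/6 ≈ 7.500.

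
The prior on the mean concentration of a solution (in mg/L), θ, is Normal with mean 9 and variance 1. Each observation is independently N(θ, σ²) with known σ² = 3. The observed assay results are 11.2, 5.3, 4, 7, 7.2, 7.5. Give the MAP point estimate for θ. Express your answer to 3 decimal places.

n = 6; x̄ = (11.2 + 5.3 + 4 + 7 + 7.2 + 7.5)/6 = 42.2/6 = 211/30 ≈ 7.0333.
For a Normal prior and Normal likelihood with known variance, the posterior is Normal; its mode equals its mean, the precision-weighted average.
Prior precision 1/σ₀² = 1/1 = 1; data precision n/σ² = 6/3 = 2.
θ̂ = (1·9 + 2·(211/30)) / (1 + 2) = (346/15)/3 = 346/45 ≈ 7.689.

θ̂_MAP = 7.689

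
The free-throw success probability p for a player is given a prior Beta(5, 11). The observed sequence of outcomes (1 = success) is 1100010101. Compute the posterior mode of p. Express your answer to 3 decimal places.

p̂_MAP = 0.375

Prior: Beta(5, 11).
Data: 5 successes in 10 trials (from the sequence). The binomial likelihood contributes p^5(1−p)^5, so the posterior is Beta(5+5, 11+5) = Beta(10, 16).
For Beta(a, b) with a, b > 1 the mode is (a−1)/(a+b−2) = 9/24 ≈ 0.375.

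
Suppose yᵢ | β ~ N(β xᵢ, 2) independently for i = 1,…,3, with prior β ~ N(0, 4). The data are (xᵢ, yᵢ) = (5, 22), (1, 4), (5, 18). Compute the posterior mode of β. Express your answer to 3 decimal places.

log p(β | y) = −Σ(yᵢ − βxᵢ)²/(2·2) − β²/(2·4) + const.
Setting the derivative to zero: Σxᵢ(yᵢ − βxᵢ)/2 − β/4 = 0, so β = Σxᵢyᵢ / (Σxᵢ² + σ²/τ²).
Σxᵢyᵢ = 5·22 + 1·4 + 5·18 = 204; Σxᵢ² = 51; σ²/τ² = 0.5.
β̂_MAP = 204 / (51 + 0.5) = 204/51.5 ≈ 3.961.

β̂_MAP = 3.961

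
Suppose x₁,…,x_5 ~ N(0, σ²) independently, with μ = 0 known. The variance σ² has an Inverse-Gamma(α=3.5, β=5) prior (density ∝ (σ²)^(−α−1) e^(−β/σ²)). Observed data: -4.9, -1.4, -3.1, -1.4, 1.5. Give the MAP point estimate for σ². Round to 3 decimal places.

σ̂²_MAP = 3.556

Sum of squared deviations about the known mean: SS = (-4.9−0)² + (-1.4−0)² + (-3.1−0)² + (-1.4−0)² + (1.5−0)² = 39.79.
The Normal likelihood contributes (σ²)^(−n/2) exp(−SS/(2σ²)), so the posterior is Inverse-Gamma(α + n/2, β + SS/2) = Inverse-Gamma(6, 24.895).
The mode of Inverse-Gamma(a, b) is b/(a+1) = 24.895/7 ≈ 3.556.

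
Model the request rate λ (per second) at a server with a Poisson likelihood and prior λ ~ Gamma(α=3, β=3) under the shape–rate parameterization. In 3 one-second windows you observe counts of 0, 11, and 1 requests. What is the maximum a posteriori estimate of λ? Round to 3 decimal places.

Σxᵢ = 0+11+1 = 12, with n = 3.
Posterior ∝ λ^2e^(−3λ) · λ^12e^(−3λ) = λ^14e^(−6λ), i.e. Gamma(shape=15, rate=6).
The mode of a Gamma(a, b) with a ≥ 1 (shape–rate) is (a−1)/b = 14/6 ≈ 2.333.

λ̂_MAP = 2.333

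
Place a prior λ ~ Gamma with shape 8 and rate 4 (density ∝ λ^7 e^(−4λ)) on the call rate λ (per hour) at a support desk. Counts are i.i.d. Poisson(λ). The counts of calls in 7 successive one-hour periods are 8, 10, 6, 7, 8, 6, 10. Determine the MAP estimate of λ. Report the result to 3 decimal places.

Σxᵢ = 8+10+6+7+8+6+10 = 55, with n = 7.
Posterior ∝ λ^7e^(−4λ) · λ^55e^(−7λ) = λ^62e^(−11λ), i.e. Gamma(shape=63, rate=11).
The mode of a Gamma(a, b) with a ≥ 1 (shape–rate) is (a−1)/b = 62/11 ≈ 5.636.

λ̂_MAP = 5.636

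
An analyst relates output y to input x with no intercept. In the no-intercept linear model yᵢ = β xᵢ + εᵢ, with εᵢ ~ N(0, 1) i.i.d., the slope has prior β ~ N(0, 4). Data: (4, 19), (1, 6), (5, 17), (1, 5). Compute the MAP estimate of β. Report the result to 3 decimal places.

log p(β | y) = −Σ(yᵢ − βxᵢ)²/(2·1) − β²/(2·4) + const.
Setting the derivative to zero: Σxᵢ(yᵢ − βxᵢ)/1 − β/4 = 0, so β = Σxᵢyᵢ / (Σxᵢ² + σ²/τ²).
Σxᵢyᵢ = 4·19 + 1·6 + 5·17 + 1·5 = 172; Σxᵢ² = 43; σ²/τ² = 0.25.
β̂_MAP = 172 / (43 + 0.25) = 172/43.25 ≈ 3.977.

β̂_MAP = 3.977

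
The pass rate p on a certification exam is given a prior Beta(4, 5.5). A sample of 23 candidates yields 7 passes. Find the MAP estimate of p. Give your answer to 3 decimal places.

Prior: Beta(4, 5.5).
Data: 7 successes in 23 trials. The binomial likelihood contributes p^7(1−p)^16, so the posterior is Beta(4+7, 5.5+16) = Beta(11, 21.5).
For Beta(a, b) with a, b > 1 the mode is (a−1)/(a+b−2) = 10/30.5 ≈ 0.328.

p̂_MAP = 0.328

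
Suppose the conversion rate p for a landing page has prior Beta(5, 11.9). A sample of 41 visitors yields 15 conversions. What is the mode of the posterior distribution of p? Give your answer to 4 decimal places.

p̂_MAP = 0.3399

Prior: Beta(5, 11.9).
Data: 15 successes in 41 trials. The binomial likelihood contributes p^15(1−p)^26, so the posterior is Beta(5+15, 11.9+26) = Beta(20, 37.9).
For Beta(a, b) with a, b > 1 the mode is (a−1)/(a+b−2) = 19/55.9 ≈ 0.3399.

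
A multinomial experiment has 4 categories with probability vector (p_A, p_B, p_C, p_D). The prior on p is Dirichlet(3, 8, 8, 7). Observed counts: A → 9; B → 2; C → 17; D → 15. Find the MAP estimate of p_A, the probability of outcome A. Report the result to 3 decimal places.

The posterior is Dirichlet(αᵢ + nᵢ) = Dirichlet(12, 10, 25, 22).
For a Dirichlet(a₁,…,a_K) with all aᵢ > 1, the mode has j-th component (aⱼ − 1)/(Σaᵢ − K).
Here Σaᵢ = 69 and K = 4, so p_A = (12 − 1)/(69 − 4) = 11/65 ≈ 0.169.

MAP estimate of p_A = 0.169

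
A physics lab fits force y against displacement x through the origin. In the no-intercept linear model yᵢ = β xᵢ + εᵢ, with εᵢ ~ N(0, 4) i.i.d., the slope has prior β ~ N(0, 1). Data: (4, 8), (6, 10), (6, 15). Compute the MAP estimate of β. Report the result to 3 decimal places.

β̂_MAP = 1.978

log p(β | y) = −Σ(yᵢ − βxᵢ)²/(2·4) − β²/(2·1) + const.
Setting the derivative to zero: Σxᵢ(yᵢ − βxᵢ)/4 − β/1 = 0, so β = Σxᵢyᵢ / (Σxᵢ² + σ²/τ²).
Σxᵢyᵢ = 4·8 + 6·10 + 6·15 = 182; Σxᵢ² = 88; σ²/τ² = 4.
β̂_MAP = 182 / (88 + 4) = 182/92 ≈ 1.978.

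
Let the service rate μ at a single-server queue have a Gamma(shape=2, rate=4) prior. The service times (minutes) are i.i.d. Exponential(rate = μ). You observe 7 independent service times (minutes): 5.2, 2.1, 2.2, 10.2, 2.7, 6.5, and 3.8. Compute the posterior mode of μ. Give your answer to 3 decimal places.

The Exponential(rate=μ) likelihood is ∝ μ^n e^(−μΣtᵢ). Here n = 7 and Σtᵢ = 5.2 + 2.1 + 2.2 + 10.2 + 2.7 + 6.5 + 3.8 = 32.7.
Posterior ∝ μe^(−4μ) · μ^7e^(−32.7μ) = μ^8e^(−36.7μ), i.e. Gamma(9, 36.7).
Mode = (a−1)/b = 8/36.7 ≈ 0.218.

μ̂_MAP = 0.218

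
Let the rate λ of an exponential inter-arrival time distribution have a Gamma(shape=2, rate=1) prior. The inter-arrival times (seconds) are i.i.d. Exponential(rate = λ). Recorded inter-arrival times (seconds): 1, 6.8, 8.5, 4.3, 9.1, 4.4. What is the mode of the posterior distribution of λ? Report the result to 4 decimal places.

λ̂_MAP = 0.1994

The Exponential(rate=λ) likelihood is ∝ λ^n e^(−λΣtᵢ). Here n = 6 and Σtᵢ = 1 + 6.8 + 8.5 + 4.3 + 9.1 + 4.4 = 34.1.
Posterior ∝ λe^(−1λ) · λ^6e^(−34.1λ) = λ^7e^(−35.1λ), i.e. Gamma(8, 35.1).
Mode = (a−1)/b = 7/35.1 ≈ 0.1994.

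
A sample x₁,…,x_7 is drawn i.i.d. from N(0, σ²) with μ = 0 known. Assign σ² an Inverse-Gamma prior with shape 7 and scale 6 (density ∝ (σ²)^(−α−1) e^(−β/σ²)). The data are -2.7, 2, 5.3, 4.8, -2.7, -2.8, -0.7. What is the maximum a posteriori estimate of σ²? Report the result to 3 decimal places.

σ̂²_MAP = 3.915

Sum of squared deviations about the known mean: SS = (-2.7−0)² + (2−0)² + (5.3−0)² + (4.8−0)² + (-2.7−0)² + (-2.8−0)² + (-0.7−0)² = 78.04.
The Normal likelihood contributes (σ²)^(−n/2) exp(−SS/(2σ²)), so the posterior is Inverse-Gamma(α + n/2, β + SS/2) = Inverse-Gamma(10.5, 45.02).
The mode of Inverse-Gamma(a, b) is b/(a+1) = 45.02/11.5 ≈ 3.915.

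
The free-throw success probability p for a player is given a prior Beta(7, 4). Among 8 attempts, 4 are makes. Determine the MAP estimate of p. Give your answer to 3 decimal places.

Prior: Beta(7, 4).
Data: 4 successes in 8 trials. The binomial likelihood contributes p^4(1−p)^4, so the posterior is Beta(7+4, 4+4) = Beta(11, 8).
For Beta(a, b) with a, b > 1 the mode is (a−1)/(a+b−2) = 10/17 ≈ 0.588.

p̂_MAP = 0.588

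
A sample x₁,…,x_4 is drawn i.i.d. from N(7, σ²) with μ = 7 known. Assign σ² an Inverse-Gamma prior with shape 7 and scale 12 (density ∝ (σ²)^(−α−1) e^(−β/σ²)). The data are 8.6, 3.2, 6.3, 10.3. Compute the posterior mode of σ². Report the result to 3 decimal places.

Sum of squared deviations about the known mean: SS = (8.6−7)² + (3.2−7)² + (6.3−7)² + (10.3−7)² = 28.38.
The Normal likelihood contributes (σ²)^(−n/2) exp(−SS/(2σ²)), so the posterior is Inverse-Gamma(α + n/2, β + SS/2) = Inverse-Gamma(9, 26.19).
The mode of Inverse-Gamma(a, b) is b/(a+1) = 26.19/10 ≈ 2.619.

σ̂²_MAP = 2.619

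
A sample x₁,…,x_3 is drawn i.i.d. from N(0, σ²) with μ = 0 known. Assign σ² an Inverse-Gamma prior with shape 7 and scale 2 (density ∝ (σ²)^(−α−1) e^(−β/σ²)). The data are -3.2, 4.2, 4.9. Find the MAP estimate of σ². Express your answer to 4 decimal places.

Sum of squared deviations about the known mean: SS = (-3.2−0)² + (4.2−0)² + (4.9−0)² = 51.89.
The Normal likelihood contributes (σ²)^(−n/2) exp(−SS/(2σ²)), so the posterior is Inverse-Gamma(α + n/2, β + SS/2) = Inverse-Gamma(8.5, 27.945).
The mode of Inverse-Gamma(a, b) is b/(a+1) = 27.945/9.5 ≈ 2.9416.

σ̂²_MAP = 2.9416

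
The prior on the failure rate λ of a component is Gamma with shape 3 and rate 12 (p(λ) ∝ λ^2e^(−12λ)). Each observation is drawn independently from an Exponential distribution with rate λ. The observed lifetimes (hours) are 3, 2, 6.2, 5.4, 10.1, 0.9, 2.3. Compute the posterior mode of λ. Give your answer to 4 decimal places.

The Exponential(rate=λ) likelihood is ∝ λ^n e^(−λΣtᵢ). Here n = 7 and Σtᵢ = 3 + 2 + 6.2 + 5.4 + 10.1 + 0.9 + 2.3 = 29.9.
Posterior ∝ λ^2e^(−12λ) · λ^7e^(−29.9λ) = λ^9e^(−41.9λ), i.e. Gamma(10, 41.9).
Mode = (a−1)/b = 9/41.9 ≈ 0.2148.

λ̂_MAP = 0.2148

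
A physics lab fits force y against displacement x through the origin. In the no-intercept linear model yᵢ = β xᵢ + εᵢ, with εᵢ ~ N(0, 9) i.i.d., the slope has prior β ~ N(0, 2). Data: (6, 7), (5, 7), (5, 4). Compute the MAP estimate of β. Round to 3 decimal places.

log p(β | y) = −Σ(yᵢ − βxᵢ)²/(2·9) − β²/(2·2) + const.
Setting the derivative to zero: Σxᵢ(yᵢ − βxᵢ)/9 − β/2 = 0, so β = Σxᵢyᵢ / (Σxᵢ² + σ²/τ²).
Σxᵢyᵢ = 6·7 + 5·7 + 5·4 = 97; Σxᵢ² = 86; σ²/τ² = 4.5.
β̂_MAP = 97 / (86 + 4.5) = 97/90.5 ≈ 1.072.

β̂_MAP = 1.072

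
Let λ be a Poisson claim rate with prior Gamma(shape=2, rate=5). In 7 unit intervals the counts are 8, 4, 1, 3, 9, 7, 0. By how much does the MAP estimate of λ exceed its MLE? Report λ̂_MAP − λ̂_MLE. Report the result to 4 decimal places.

Σxᵢ = 32. Posterior is Gamma(34, 12); MAP = (34−1)/12 = 33/12 ≈ 2.75000.
MLE = x̄ = 32/7 ≈ 4.57143.
Difference = 33/12 − 32/7 = -51/28 ≈ -1.8214.

MAP − MLE = -1.8214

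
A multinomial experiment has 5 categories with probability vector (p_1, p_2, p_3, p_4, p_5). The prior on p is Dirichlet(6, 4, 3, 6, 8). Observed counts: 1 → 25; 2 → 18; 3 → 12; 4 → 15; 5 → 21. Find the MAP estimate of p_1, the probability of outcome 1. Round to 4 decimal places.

The posterior is Dirichlet(αᵢ + nᵢ) = Dirichlet(31, 22, 15, 21, 29).
For a Dirichlet(a₁,…,a_K) with all aᵢ > 1, the mode has j-th component (aⱼ − 1)/(Σaᵢ − K).
Here Σaᵢ = 118 and K = 5, so p_1 = (31 − 1)/(118 − 5) = 30/113 ≈ 0.2655.

MAP estimate: 0.2655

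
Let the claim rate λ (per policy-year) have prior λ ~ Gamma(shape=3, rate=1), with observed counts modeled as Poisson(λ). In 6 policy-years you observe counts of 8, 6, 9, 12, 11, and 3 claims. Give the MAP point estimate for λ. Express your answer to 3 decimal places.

Σxᵢ = 8+6+9+12+11+3 = 49, with n = 6.
Posterior ∝ λ^2e^(−1λ) · λ^49e^(−6λ) = λ^51e^(−7λ), i.e. Gamma(shape=52, rate=7).
The mode of a Gamma(a, b) with a ≥ 1 (shape–rate) is (a−1)/b = 51/7 ≈ 7.286.

λ̂_MAP = 7.286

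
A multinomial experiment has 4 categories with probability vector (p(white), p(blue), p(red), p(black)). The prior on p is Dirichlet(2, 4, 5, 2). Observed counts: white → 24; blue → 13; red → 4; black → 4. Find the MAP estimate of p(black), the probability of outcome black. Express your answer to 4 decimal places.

MAP estimate of p(black) = 0.0926

The posterior is Dirichlet(αᵢ + nᵢ) = Dirichlet(26, 17, 9, 6).
For a Dirichlet(a₁,…,a_K) with all aᵢ > 1, the mode has j-th component (aⱼ − 1)/(Σaᵢ − K).
Here Σaᵢ = 58 and K = 4, so p(black) = (6 − 1)/(58 − 4) = 5/54 ≈ 0.0926.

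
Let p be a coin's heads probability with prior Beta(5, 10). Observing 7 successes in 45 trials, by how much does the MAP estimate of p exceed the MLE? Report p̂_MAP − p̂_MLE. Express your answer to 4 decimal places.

Posterior is Beta(12, 48); MAP = (12−1)/(60−2) = 11/58 ≈ 0.18966.
MLE ignores the prior: p̂_MLE = k/n = 7/45 ≈ 0.15556.
Difference = 11/58 − 7/45 = 89/2610 ≈ 0.0341.

MAP − MLE = 0.0341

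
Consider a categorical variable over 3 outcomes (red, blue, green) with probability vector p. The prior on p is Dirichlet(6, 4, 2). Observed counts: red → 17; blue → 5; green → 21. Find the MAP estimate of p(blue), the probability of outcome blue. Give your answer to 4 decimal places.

The posterior is Dirichlet(αᵢ + nᵢ) = Dirichlet(23, 9, 23).
For a Dirichlet(a₁,…,a_K) with all aᵢ > 1, the mode has j-th component (aⱼ − 1)/(Σaᵢ − K).
Here Σaᵢ = 55 and K = 3, so p(blue) = (9 − 1)/(55 − 3) = 8/52 ≈ 0.1538.

MAP estimate of p(blue) = 0.1538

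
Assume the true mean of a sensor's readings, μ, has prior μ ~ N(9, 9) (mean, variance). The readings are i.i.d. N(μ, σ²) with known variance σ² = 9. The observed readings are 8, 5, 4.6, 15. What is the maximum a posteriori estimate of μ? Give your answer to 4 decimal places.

μ̂_MAP = 8.3200

n = 4; x̄ = (8 + 5 + 4.6 + 15)/4 = 32.6/4 = 8.15.
For a Normal prior and Normal likelihood with known variance, the posterior is Normal; its mode equals its mean, the precision-weighted average.
Prior precision 1/σ₀² = 1/9; data precision n/σ² = 4/9.
μ̂ = ((1/9)·9 + (4/9)·8.15) / (1/9 + 4/9) = (208/45)/(5/9) = 8.3200.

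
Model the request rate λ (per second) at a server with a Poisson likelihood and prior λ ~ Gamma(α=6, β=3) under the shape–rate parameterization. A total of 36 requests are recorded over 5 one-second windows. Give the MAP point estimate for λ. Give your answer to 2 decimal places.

λ̂_MAP = 5.13

Σxᵢ = 36, n = 5.
Posterior ∝ λ^5e^(−3λ) · λ^36e^(−5λ) = λ^41e^(−8λ), i.e. Gamma(shape=42, rate=8).
The mode of a Gamma(a, b) with a ≥ 1 (shape–rate) is (a−1)/b = 41/8 ≈ 5.13.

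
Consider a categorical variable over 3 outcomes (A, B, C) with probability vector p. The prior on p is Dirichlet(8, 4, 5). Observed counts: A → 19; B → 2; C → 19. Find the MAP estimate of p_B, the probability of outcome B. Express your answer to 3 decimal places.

MAP estimate of p_B = 0.093

The posterior is Dirichlet(αᵢ + nᵢ) = Dirichlet(27, 6, 24).
For a Dirichlet(a₁,…,a_K) with all aᵢ > 1, the mode has j-th component (aⱼ − 1)/(Σaᵢ − K).
Here Σaᵢ = 57 and K = 3, so p_B = (6 − 1)/(57 − 3) = 5/54 ≈ 0.093.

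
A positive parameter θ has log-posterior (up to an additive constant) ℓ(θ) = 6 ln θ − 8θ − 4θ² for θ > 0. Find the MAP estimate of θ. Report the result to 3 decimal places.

θ̂_MAP = 0.500

ℓ'(θ) = 6/θ − 8 − 8θ. Setting this to zero and multiplying by θ: 8θ² + 8θ − 6 = 0.
θ = (−8 + √(8² + 4·8·6)) / (2·8) = (−8 + √256) / 16 = (−8 + 16)/16 = 1/2.
ℓ''(θ) = −6/θ² − 8 < 0, confirming a maximum.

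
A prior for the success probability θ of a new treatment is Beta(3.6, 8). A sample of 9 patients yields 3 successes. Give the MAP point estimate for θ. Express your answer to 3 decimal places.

Prior: Beta(3.6, 8).
Data: 3 successes in 9 trials. The binomial likelihood contributes θ^3(1−θ)^6, so the posterior is Beta(3.6+3, 8+6) = Beta(6.6, 14).
For Beta(a, b) with a, b > 1 the mode is (a−1)/(a+b−2) = 5.6/18.6 ≈ 0.301.

θ̂_MAP = 0.301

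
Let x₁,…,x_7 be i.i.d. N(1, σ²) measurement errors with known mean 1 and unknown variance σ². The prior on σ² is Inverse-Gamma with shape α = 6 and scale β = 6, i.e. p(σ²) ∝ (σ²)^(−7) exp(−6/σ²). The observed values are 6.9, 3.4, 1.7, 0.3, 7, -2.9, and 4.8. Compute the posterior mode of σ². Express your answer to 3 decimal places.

Sum of squared deviations about the known mean: SS = (6.9−1)² + (3.4−1)² + (1.7−1)² + (0.3−1)² + (7−1)² + (-2.9−1)² + (4.8−1)² = 107.2.
The Normal likelihood contributes (σ²)^(−n/2) exp(−SS/(2σ²)), so the posterior is Inverse-Gamma(α + n/2, β + SS/2) = Inverse-Gamma(9.5, 59.6).
The mode of Inverse-Gamma(a, b) is b/(a+1) = 59.6/10.5 ≈ 5.676.

σ̂²_MAP = 5.676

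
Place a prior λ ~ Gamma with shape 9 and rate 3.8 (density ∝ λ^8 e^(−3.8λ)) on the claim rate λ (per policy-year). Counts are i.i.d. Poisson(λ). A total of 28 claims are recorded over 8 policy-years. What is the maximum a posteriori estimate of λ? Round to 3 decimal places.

Σxᵢ = 28, n = 8.
Posterior ∝ λ^8e^(−3.8λ) · λ^28e^(−8λ) = λ^36e^(−11.8λ), i.e. Gamma(shape=37, rate=11.8).
The mode of a Gamma(a, b) with a ≥ 1 (shape–rate) is (a−1)/b = 36/11.8 ≈ 3.051.

λ̂_MAP = 3.051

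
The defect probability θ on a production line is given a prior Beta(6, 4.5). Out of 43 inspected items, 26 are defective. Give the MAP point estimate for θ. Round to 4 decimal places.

Prior: Beta(6, 4.5).
Data: 26 successes in 43 trials. The binomial likelihood contributes θ^26(1−θ)^17, so the posterior is Beta(6+26, 4.5+17) = Beta(32, 21.5).
For Beta(a, b) with a, b > 1 the mode is (a−1)/(a+b−2) = 31/51.5 ≈ 0.6019.

θ̂_MAP = 0.6019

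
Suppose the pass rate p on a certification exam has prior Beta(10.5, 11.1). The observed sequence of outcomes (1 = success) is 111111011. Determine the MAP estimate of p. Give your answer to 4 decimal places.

Prior: Beta(10.5, 11.1).
Data: 8 successes in 9 trials (from the sequence). The binomial likelihood contributes p^8(1−p)^1, so the posterior is Beta(10.5+8, 11.1+1) = Beta(18.5, 12.1).
For Beta(a, b) with a, b > 1 the mode is (a−1)/(a+b−2) = 17.5/28.6 ≈ 0.6119.

p̂_MAP = 0.6119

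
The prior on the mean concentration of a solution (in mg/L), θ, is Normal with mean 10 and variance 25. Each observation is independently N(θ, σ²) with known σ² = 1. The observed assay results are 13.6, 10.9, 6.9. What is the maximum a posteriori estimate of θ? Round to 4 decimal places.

n = 3; x̄ = (13.6 + 10.9 + 6.9)/3 = 31.4/3 = 157/15 ≈ 10.4667.
For a Normal prior and Normal likelihood with known variance, the posterior is Normal; its mode equals its mean, the precision-weighted average.
Prior precision 1/σ₀² = 1/25 = 0.04; data precision n/σ² = 3/1 = 3.
θ̂ = (0.04·10 + 3·(157/15)) / (0.04 + 3) = 31.8/3.04 = 795/76 ≈ 10.4605.

θ̂_MAP = 10.4605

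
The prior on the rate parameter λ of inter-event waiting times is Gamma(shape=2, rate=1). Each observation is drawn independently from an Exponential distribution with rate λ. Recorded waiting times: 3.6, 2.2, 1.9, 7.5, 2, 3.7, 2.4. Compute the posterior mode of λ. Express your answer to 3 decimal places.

λ̂_MAP = 0.329

The Exponential(rate=λ) likelihood is ∝ λ^n e^(−λΣtᵢ). Here n = 7 and Σtᵢ = 3.6 + 2.2 + 1.9 + 7.5 + 2 + 3.7 + 2.4 = 23.3.
Posterior ∝ λe^(−1λ) · λ^7e^(−23.3λ) = λ^8e^(−24.3λ), i.e. Gamma(9, 24.3).
Mode = (a−1)/b = 8/24.3 ≈ 0.329.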